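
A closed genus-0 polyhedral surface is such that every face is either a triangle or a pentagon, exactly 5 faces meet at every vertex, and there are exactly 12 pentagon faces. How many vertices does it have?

Let x be the number of triangles; then F = 12 + x.
Edge–face incidences: 2E = 5·12 + 3·x = 60 + 3x.
Every vertex has degree 5, so 5V = 2E.
Euler: V − E + F = 2 ⇒ (2E)/5 − E + (12 + x) = 2.
Multiply by 10: 2·(2E) − 5·(2E) + 10·(12 + x) = 20, i.e. 120 + 10x − 3·(60 + 3x) = 20.
Collecting terms: x − 60 = 20, so x = 80.
Then 2E = 60 + 3·80 = 300, so E = 150, V = 2E/5 = 60, F = 12 + 80 = 92.

60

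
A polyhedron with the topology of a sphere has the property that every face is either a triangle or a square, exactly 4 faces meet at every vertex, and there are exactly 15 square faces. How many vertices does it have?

Let x be the number of triangles; then F = 15 + x.
Edge–face incidences: 2E = 4·15 + 3·x = 60 + 3x.
Every vertex has degree 4, so 4V = 2E.
Euler: V − E + F = 2 ⇒ (2E)/4 − E + (15 + x) = 2.
Multiply by 8: 2·(2E) − 4·(2E) + 8·(15 + x) = 16, i.e. 120 + 8x − 2·(60 + 3x) = 16.
Collecting terms: 2x = 16, so x = 8.
Then 2E = 60 + 3·8 = 84, so E = 42, V = 2E/4 = 21, F = 15 + 8 = 23.

21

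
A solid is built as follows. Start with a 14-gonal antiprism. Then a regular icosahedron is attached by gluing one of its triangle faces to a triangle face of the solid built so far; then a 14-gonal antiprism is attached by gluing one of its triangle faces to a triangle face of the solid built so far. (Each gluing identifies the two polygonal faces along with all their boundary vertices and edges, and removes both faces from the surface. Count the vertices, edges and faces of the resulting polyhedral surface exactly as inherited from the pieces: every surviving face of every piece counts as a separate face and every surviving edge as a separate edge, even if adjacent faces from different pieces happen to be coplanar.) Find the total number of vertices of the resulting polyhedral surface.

62

A 14-gonal antiprism: V=28, E=56, F=30.
Attach a regular icosahedron (V=12, E=30, F=20) along a 3-gon: merge 3 vertices and 3 edges, delete both glued faces → V=37, E=83, F=48.
Attach a 14-gonal antiprism (V=28, E=56, F=30) along a 3-gon: merge 3 vertices and 3 edges, delete both glued faces → V=62, E=136, F=76.
Check: V − E + F = 62 − 136 + 76 = 2.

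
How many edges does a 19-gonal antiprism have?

76

An antiprism on an n-gon has two n-gon caps and 2n triangles: V = 2·19 = 38, E = 4·19 = 76, F = 2·19 + 2 = 40.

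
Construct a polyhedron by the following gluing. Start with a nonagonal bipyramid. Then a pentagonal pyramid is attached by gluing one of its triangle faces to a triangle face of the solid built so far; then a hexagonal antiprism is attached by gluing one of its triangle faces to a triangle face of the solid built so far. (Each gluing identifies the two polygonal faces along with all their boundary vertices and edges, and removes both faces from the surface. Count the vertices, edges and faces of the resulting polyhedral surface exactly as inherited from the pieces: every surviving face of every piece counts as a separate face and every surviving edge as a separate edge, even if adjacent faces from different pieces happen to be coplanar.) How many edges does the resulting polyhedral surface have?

55

A nonagonal bipyramid: V=11, E=27, F=18.
Attach a pentagonal pyramid (V=6, E=10, F=6) along a 3-gon: merge 3 vertices and 3 edges, delete both glued faces → V=14, E=34, F=22.
Attach a hexagonal antiprism (V=12, E=24, F=14) along a 3-gon: merge 3 vertices and 3 edges, delete both glued faces → V=23, E=55, F=34.
Check: V − E + F = 23 − 55 + 34 = 2.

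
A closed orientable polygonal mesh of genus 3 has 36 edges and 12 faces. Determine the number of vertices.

For a closed orientable surface of genus 3, χ = 2 − 2·3 = -4.
V = -4 + E − F = -4 + 36 − 12 = 20.

20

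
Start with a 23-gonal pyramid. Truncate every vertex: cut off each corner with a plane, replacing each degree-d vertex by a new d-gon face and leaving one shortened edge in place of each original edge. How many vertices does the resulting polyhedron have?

The base solid has V = 24, E = 46, F = 24.
Truncation replaces each original edge-end by a new vertex, so V′ = 2E = 92.
Each original edge survives, and each old vertex of degree d contributes d new edges; summing degrees gives Σd = 2E, so E′ = E + 2E = 3E = 138.
Each original face survives and each original vertex becomes one new face: F′ = F + V = 48.

92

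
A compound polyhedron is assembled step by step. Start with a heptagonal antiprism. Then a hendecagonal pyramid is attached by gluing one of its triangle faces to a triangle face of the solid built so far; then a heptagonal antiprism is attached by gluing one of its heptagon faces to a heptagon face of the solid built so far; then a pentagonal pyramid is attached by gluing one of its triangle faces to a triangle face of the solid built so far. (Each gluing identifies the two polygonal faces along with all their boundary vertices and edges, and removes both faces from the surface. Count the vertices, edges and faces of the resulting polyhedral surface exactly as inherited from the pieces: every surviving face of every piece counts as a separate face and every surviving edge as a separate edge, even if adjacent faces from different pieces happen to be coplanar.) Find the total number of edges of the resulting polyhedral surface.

75

A heptagonal antiprism: V=14, E=28, F=16.
Attach a hendecagonal pyramid (V=12, E=22, F=12) along a 3-gon: merge 3 vertices and 3 edges, delete both glued faces → V=23, E=47, F=26.
Attach a heptagonal antiprism (V=14, E=28, F=16) along a 7-gon: merge 7 vertices and 7 edges, delete both glued faces → V=30, E=68, F=40.
Attach a pentagonal pyramid (V=6, E=10, F=6) along a 3-gon: merge 3 vertices and 3 edges, delete both glued faces → V=33, E=75, F=44.
Check: V − E + F = 33 − 75 + 44 = 2.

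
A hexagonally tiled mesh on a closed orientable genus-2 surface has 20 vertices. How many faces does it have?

χ = 2 − 2·2 = -2, and every face is a hexagon so 6F = 2E.
V − E + F = -2 with E = 6F/2 gives 20 − (6/2 − 1)·F = -2, so F = 11 and E = 33.

11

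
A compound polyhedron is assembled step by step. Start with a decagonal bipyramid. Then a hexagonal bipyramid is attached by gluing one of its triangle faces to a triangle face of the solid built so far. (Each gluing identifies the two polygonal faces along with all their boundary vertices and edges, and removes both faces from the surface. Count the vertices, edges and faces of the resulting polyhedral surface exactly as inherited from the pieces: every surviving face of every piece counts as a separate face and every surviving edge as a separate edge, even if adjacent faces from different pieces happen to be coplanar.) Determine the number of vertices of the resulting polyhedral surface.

A decagonal bipyramid: V=12, E=30, F=20.
Attach a hexagonal bipyramid (V=8, E=18, F=12) along a 3-gon: merge 3 vertices and 3 edges, delete both glued faces → V=17, E=45, F=30.
Check: V − E + F = 17 − 45 + 30 = 2.

17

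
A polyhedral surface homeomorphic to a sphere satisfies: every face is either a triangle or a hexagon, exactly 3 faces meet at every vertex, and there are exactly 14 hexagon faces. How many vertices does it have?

32

Let x be the number of triangles; then F = 14 + x.
Edge–face incidences: 2E = 6·14 + 3·x = 84 + 3x.
Every vertex has degree 3, so 3V = 2E.
Euler: V − E + F = 2 ⇒ (2E)/3 − E + (14 + x) = 2.
Multiply by 6: 2·(2E) − 3·(2E) + 6·(14 + x) = 12, i.e. 84 + 6x − (84 + 3x) = 12.
Collecting terms: 3x = 12, so x = 4.
Then 2E = 84 + 3·4 = 96, so E = 48, V = 2E/3 = 32, F = 14 + 4 = 18.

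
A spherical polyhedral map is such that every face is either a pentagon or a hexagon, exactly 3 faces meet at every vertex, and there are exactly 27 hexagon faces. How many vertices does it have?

Let x be the number of pentagons; then F = 27 + x.
Edge–face incidences: 2E = 6·27 + 5·x = 162 + 5x.
Every vertex has degree 3, so 3V = 2E.
Euler: V − E + F = 2 ⇒ (2E)/3 − E + (27 + x) = 2.
Multiply by 6: 2·(2E) − 3·(2E) + 6·(27 + x) = 12, i.e. 162 + 6x − (162 + 5x) = 12.
Collecting terms: x = 12.
Then 2E = 162 + 5·12 = 222, so E = 111, V = 2E/3 = 74, F = 27 + 12 = 39.

74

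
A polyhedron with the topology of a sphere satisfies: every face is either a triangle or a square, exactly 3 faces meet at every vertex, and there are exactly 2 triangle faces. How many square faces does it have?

Let x be the number of squares; then F = 2 + x.
Edge–face incidences: 2E = 3·2 + 4·x = 6 + 4x.
Every vertex has degree 3, so 3V = 2E.
Euler: V − E + F = 2 ⇒ (2E)/3 − E + (2 + x) = 2.
Multiply by 6: 2·(2E) − 3·(2E) + 6·(2 + x) = 12, i.e. 12 + 6x − (6 + 4x) = 12.
Collecting terms: 2x + 6 = 12, so 2x = 6, so x = 3.
Then 2E = 6 + 4·3 = 18, so E = 9, V = 2E/3 = 6, F = 2 + 3 = 5.

3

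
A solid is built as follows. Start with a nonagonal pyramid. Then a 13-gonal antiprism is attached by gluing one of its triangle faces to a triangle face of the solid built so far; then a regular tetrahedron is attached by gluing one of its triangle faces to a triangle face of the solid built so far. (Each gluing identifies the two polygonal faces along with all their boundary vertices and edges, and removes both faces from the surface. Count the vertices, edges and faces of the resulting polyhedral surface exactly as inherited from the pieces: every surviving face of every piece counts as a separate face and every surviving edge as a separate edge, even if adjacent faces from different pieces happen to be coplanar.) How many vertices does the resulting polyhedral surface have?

A nonagonal pyramid: V=10, E=18, F=10.
Attach a 13-gonal antiprism (V=26, E=52, F=28) along a 3-gon: merge 3 vertices and 3 edges, delete both glued faces → V=33, E=67, F=36.
Attach a regular tetrahedron (V=4, E=6, F=4) along a 3-gon: merge 3 vertices and 3 edges, delete both glued faces → V=34, E=70, F=38.
Check: V − E + F = 34 − 70 + 38 = 2.

34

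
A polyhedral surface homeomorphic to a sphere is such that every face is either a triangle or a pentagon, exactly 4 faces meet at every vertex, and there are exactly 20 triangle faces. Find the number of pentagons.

Let x be the number of pentagons; then F = 20 + x.
Edge–face incidences: 2E = 3·20 + 5·x = 60 + 5x.
Every vertex has degree 4, so 4V = 2E.
Euler: V − E + F = 2 ⇒ (2E)/4 − E + (20 + x) = 2.
Multiply by 8: 2·(2E) − 4·(2E) + 8·(20 + x) = 16, i.e. 160 + 8x − 2·(60 + 5x) = 16.
Collecting terms: −2x + 40 = 16, so −2x = −24, so x = 12.
Then 2E = 60 + 5·12 = 120, so E = 60, V = 2E/4 = 30, F = 20 + 12 = 32.

12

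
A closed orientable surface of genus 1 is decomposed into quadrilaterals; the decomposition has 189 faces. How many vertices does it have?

χ = 2 − 2·1 = 0, and every face is a square so 4F = 2E.
E = 4·189/2 = 378. Then V = 0 + E − F = 0 + 378 − 189 = 189.

189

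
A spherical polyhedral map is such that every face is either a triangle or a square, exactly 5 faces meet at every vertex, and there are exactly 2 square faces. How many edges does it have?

40

Let x be the number of triangles; then F = 2 + x.
Edge–face incidences: 2E = 4·2 + 3·x = 8 + 3x.
Every vertex has degree 5, so 5V = 2E.
Euler: V − E + F = 2 ⇒ (2E)/5 − E + (2 + x) = 2.
Multiply by 10: 2·(2E) − 5·(2E) + 10·(2 + x) = 20, i.e. 20 + 10x − 3·(8 + 3x) = 20.
Collecting terms: x − 4 = 20, so x = 24.
Then 2E = 8 + 3·24 = 80, so E = 40, V = 2E/5 = 16, F = 2 + 24 = 26.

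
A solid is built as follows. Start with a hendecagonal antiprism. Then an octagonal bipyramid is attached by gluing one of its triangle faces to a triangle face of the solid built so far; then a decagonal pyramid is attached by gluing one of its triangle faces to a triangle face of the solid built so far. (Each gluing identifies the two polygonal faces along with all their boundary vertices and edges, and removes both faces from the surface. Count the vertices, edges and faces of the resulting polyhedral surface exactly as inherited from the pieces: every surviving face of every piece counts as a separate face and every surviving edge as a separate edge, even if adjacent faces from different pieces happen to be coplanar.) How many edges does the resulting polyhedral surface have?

82

A hendecagonal antiprism: V=22, E=44, F=24.
Attach an octagonal bipyramid (V=10, E=24, F=16) along a 3-gon: merge 3 vertices and 3 edges, delete both glued faces → V=29, E=65, F=38.
Attach a decagonal pyramid (V=11, E=20, F=11) along a 3-gon: merge 3 vertices and 3 edges, delete both glued faces → V=37, E=82, F=47.
Check: V − E + F = 37 − 82 + 47 = 2.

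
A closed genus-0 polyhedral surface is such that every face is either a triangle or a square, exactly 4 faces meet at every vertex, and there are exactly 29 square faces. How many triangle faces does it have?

8

Let x be the number of triangles; then F = 29 + x.
Edge–face incidences: 2E = 4·29 + 3·x = 116 + 3x.
Every vertex has degree 4, so 4V = 2E.
Euler: V − E + F = 2 ⇒ (2E)/4 − E + (29 + x) = 2.
Multiply by 8: 2·(2E) − 4·(2E) + 8·(29 + x) = 16, i.e. 232 + 8x − 2·(116 + 3x) = 16.
Collecting terms: 2x = 16, so x = 8.
Then 2E = 116 + 3·8 = 140, so E = 70, V = 2E/4 = 35, F = 29 + 8 = 37.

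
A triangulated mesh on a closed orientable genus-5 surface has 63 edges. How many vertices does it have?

13

χ = 2 − 2·5 = -8, and every face is a triangle so 3F = 2E.
F = 2E/3 = 42. Then V = -8 + E − F = -8 + 63 − 42 = 13.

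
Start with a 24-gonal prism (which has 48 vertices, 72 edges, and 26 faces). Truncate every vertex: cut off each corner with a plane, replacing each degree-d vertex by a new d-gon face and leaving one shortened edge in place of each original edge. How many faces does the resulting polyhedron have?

Truncation replaces each original edge-end by a new vertex, so V′ = 2E = 144.
Each original edge survives, and each old vertex of degree d contributes d new edges; summing degrees gives Σd = 2E, so E′ = E + 2E = 3E = 216.
Each original face survives and each original vertex becomes one new face: F′ = F + V = 74.

74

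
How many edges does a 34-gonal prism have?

102

A prism on an n-gon has two n-gon bases and n rectangular sides: V = 2·34 = 68, E = 3·34 = 102, F = 34 + 2 = 36.
Check: V − E + F = 68 − 102 + 36 = 2.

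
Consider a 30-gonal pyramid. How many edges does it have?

60

A pyramid on an n-gon base has one n-gon and n triangles: V = 30 + 1 = 31, E = 2·30 = 60, F = 30 + 1 = 31.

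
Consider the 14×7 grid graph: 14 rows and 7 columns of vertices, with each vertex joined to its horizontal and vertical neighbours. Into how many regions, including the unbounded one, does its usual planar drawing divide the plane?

The grid has V = 14·7 = 98 vertices and E = 14·6 + 7·13 = 175 edges.
F = 2 − V + E = 2 − 98 + 175 = 79.

79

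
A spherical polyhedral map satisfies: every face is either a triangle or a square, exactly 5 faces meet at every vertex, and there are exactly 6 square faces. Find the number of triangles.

32

Let x be the number of triangles; then F = 6 + x.
Edge–face incidences: 2E = 4·6 + 3·x = 24 + 3x.
Every vertex has degree 5, so 5V = 2E.
Euler: V − E + F = 2 ⇒ (2E)/5 − E + (6 + x) = 2.
Multiply by 10: 2·(2E) − 5·(2E) + 10·(6 + x) = 20, i.e. 60 + 10x − 3·(24 + 3x) = 20.
Collecting terms: x − 12 = 20, so x = 32.
Then 2E = 24 + 3·32 = 120, so E = 60, V = 2E/5 = 24, F = 6 + 32 = 38.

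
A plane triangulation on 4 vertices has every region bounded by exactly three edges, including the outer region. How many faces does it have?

4

In a plane triangulation 3F = 2E and V − E + F = 2, so F = 2V − 4 = 2·4 − 4 = 4.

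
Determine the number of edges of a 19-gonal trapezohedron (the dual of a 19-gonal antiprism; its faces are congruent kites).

76

The n-trapezohedron (dual of the n-antiprism) has V = 2·19 + 2 = 40, E = 4·19 = 76, F = 2·19 = 38.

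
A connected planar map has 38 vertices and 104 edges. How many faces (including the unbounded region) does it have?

68

Euler's formula for a connected plane graph: V − E + F = 2, so F = 2 − 38 + 104 = 68.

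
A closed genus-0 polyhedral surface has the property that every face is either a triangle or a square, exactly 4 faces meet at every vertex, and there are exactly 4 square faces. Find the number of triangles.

Let x be the number of triangles; then F = 4 + x.
Edge–face incidences: 2E = 4·4 + 3·x = 16 + 3x.
Every vertex has degree 4, so 4V = 2E.
Euler: V − E + F = 2 ⇒ (2E)/4 − E + (4 + x) = 2.
Multiply by 8: 2·(2E) − 4·(2E) + 8·(4 + x) = 16, i.e. 32 + 8x − 2·(16 + 3x) = 16.
Collecting terms: 2x = 16, so x = 8.
Then 2E = 16 + 3·8 = 40, so E = 20, V = 2E/4 = 10, F = 4 + 8 = 12.

8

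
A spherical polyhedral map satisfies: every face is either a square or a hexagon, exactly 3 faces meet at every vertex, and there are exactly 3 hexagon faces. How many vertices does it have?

Let x be the number of squares; then F = 3 + x.
Edge–face incidences: 2E = 6·3 + 4·x = 18 + 4x.
Every vertex has degree 3, so 3V = 2E.
Euler: V − E + F = 2 ⇒ (2E)/3 − E + (3 + x) = 2.
Multiply by 6: 2·(2E) − 3·(2E) + 6·(3 + x) = 12, i.e. 18 + 6x − (18 + 4x) = 12.
Collecting terms: 2x = 12, so x = 6.
Then 2E = 18 + 4·6 = 42, so E = 21, V = 2E/3 = 14, F = 3 + 6 = 9.

14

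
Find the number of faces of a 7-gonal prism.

9

A prism on an n-gon has two n-gon bases and n rectangular sides: V = 2·7 = 14, E = 3·7 = 21, F = 7 + 2 = 9.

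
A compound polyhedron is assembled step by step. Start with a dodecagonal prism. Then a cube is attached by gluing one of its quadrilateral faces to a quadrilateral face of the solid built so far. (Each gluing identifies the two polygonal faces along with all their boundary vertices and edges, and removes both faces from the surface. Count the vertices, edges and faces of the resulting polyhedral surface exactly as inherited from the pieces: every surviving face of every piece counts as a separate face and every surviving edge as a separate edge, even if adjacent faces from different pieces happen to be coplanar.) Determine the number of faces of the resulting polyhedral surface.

A dodecagonal prism: V=24, E=36, F=14.
Attach a cube (V=8, E=12, F=6) along a 4-gon: merge 4 vertices and 4 edges, delete both glued faces → V=28, E=44, F=18.
Check: V − E + F = 28 − 44 + 18 = 2.

18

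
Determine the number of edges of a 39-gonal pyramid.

A pyramid on an n-gon base has one n-gon and n triangles: V = 39 + 1 = 40, E = 2·39 = 78, F = 39 + 1 = 40.
Check: V − E + F = 40 − 78 + 40 = 2.

78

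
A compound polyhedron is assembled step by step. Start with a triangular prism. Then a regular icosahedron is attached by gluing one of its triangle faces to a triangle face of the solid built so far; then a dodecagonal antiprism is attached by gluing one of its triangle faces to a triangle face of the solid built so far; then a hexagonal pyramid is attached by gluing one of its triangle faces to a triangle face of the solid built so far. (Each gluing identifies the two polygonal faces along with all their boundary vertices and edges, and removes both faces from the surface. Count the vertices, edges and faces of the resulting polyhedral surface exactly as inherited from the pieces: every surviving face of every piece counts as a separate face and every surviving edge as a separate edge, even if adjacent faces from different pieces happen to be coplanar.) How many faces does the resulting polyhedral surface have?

A triangular prism: V=6, E=9, F=5.
Attach a regular icosahedron (V=12, E=30, F=20) along a 3-gon: merge 3 vertices and 3 edges, delete both glued faces → V=15, E=36, F=23.
Attach a dodecagonal antiprism (V=24, E=48, F=26) along a 3-gon: merge 3 vertices and 3 edges, delete both glued faces → V=36, E=81, F=47.
Attach a hexagonal pyramid (V=7, E=12, F=7) along a 3-gon: merge 3 vertices and 3 edges, delete both glued faces → V=40, E=90, F=52.
Check: V − E + F = 40 − 90 + 52 = 2.

52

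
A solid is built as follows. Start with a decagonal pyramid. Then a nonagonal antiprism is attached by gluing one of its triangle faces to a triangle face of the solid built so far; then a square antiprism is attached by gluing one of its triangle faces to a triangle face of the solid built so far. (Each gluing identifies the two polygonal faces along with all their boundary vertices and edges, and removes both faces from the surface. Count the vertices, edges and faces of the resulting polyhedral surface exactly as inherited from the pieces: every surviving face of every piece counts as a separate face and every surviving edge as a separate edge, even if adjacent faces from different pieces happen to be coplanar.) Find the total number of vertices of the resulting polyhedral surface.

31

A decagonal pyramid: V=11, E=20, F=11.
Attach a nonagonal antiprism (V=18, E=36, F=20) along a 3-gon: merge 3 vertices and 3 edges, delete both glued faces → V=26, E=53, F=29.
Attach a square antiprism (V=8, E=16, F=10) along a 3-gon: merge 3 vertices and 3 edges, delete both glued faces → V=31, E=66, F=37.
Check: V − E + F = 31 − 66 + 37 = 2.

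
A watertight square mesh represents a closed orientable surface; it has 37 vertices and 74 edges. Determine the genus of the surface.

Every face is a square and each edge borders two faces, so 4F = 2·74, giving F = 37.
χ = V − E + F = 37 − 74 + 37 = 0.
For a closed orientable surface χ = 2 − 2g, so g = (2 − (0))/2 = 1.

1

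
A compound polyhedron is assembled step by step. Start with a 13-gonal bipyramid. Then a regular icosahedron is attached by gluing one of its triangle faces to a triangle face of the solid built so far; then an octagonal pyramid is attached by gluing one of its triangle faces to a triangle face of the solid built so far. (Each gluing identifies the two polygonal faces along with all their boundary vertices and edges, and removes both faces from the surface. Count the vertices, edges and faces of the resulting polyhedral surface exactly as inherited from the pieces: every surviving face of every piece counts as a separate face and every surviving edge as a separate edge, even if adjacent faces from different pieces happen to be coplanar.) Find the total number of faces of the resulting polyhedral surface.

A 13-gonal bipyramid: V=15, E=39, F=26.
Attach a regular icosahedron (V=12, E=30, F=20) along a 3-gon: merge 3 vertices and 3 edges, delete both glued faces → V=24, E=66, F=44.
Attach an octagonal pyramid (V=9, E=16, F=9) along a 3-gon: merge 3 vertices and 3 edges, delete both glued faces → V=30, E=79, F=51.
Check: V − E + F = 30 − 79 + 51 = 2.

51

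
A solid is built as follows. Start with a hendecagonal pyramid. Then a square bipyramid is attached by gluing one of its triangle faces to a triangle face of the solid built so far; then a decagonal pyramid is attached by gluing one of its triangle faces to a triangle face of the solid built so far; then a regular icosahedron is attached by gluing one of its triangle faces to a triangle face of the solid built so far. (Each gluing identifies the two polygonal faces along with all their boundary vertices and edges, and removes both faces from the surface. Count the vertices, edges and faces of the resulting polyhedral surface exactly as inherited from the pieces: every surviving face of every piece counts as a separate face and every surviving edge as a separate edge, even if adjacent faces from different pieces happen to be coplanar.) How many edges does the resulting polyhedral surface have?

75

A hendecagonal pyramid: V=12, E=22, F=12.
Attach a square bipyramid (V=6, E=12, F=8) along a 3-gon: merge 3 vertices and 3 edges, delete both glued faces → V=15, E=31, F=18.
Attach a decagonal pyramid (V=11, E=20, F=11) along a 3-gon: merge 3 vertices and 3 edges, delete both glued faces → V=23, E=48, F=27.
Attach a regular icosahedron (V=12, E=30, F=20) along a 3-gon: merge 3 vertices and 3 edges, delete both glued faces → V=32, E=75, F=45.
Check: V − E + F = 32 − 75 + 45 = 2.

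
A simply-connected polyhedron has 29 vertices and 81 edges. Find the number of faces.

54

Here V − E + F = 2.
F = 2 − V + E = 2 − 29 + 81 = 54.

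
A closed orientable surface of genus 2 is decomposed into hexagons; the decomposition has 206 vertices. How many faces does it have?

104

χ = 2 − 2·2 = -2, and every face is a hexagon so 6F = 2E.
V − E + F = -2 with E = 6F/2 gives 206 − (6/2 − 1)·F = -2, so F = 104 and E = 312.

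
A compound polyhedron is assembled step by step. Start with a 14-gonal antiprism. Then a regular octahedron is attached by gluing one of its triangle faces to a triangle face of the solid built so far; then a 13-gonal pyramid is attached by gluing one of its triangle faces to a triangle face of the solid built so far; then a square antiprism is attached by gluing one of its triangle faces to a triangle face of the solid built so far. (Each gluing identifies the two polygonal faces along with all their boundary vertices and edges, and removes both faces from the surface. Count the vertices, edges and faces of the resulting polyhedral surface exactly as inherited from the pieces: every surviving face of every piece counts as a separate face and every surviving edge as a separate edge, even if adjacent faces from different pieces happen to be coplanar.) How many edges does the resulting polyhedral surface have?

101

A 14-gonal antiprism: V=28, E=56, F=30.
Attach a regular octahedron (V=6, E=12, F=8) along a 3-gon: merge 3 vertices and 3 edges, delete both glued faces → V=31, E=65, F=36.
Attach a 13-gonal pyramid (V=14, E=26, F=14) along a 3-gon: merge 3 vertices and 3 edges, delete both glued faces → V=42, E=88, F=48.
Attach a square antiprism (V=8, E=16, F=10) along a 3-gon: merge 3 vertices and 3 edges, delete both glued faces → V=47, E=101, F=56.
Check: V − E + F = 47 − 101 + 56 = 2.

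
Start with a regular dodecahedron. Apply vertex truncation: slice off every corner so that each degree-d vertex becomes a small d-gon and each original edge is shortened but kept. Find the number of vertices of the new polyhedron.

60

The base solid has V = 20, E = 30, F = 12.
Truncation replaces each original edge-end by a new vertex, so V′ = 2E = 60.
Each original edge survives, and each old vertex of degree d contributes d new edges; summing degrees gives Σd = 2E, so E′ = E + 2E = 3E = 90.
Each original face survives and each original vertex becomes one new face: F′ = F + V = 32.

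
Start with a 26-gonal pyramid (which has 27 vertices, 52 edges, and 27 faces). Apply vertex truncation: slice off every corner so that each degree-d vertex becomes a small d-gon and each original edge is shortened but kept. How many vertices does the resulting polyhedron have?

104

Truncation replaces each original edge-end by a new vertex, so V′ = 2E = 104.
Each original edge survives, and each old vertex of degree d contributes d new edges; summing degrees gives Σd = 2E, so E′ = E + 2E = 3E = 156.
Each original face survives and each original vertex becomes one new face: F′ = F + V = 54.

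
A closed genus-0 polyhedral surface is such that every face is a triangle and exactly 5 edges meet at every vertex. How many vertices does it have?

12

Each face has 3 edges and each edge borders two faces, so 2E = 3F.
Each vertex has degree 5, so 5V = 2E and hence V = 3F/5.
Euler: V − E + F = 2 ⇒ (3F/5) − (3F/2) + F = 2.
Multiply by 10: (6 − 15 + 10)F = 20, i.e. 1F = 20.
So F = 20, E = 3·20/2 = 30, V = 3·20/5 = 12.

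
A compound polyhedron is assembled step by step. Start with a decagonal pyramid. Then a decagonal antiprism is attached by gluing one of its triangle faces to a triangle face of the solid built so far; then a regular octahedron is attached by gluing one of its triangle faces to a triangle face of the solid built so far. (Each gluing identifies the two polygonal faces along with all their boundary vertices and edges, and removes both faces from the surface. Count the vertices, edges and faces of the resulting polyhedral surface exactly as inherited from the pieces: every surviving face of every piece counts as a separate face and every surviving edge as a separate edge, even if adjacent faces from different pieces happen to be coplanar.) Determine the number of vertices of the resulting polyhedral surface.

31

A decagonal pyramid: V=11, E=20, F=11.
Attach a decagonal antiprism (V=20, E=40, F=22) along a 3-gon: merge 3 vertices and 3 edges, delete both glued faces → V=28, E=57, F=31.
Attach a regular octahedron (V=6, E=12, F=8) along a 3-gon: merge 3 vertices and 3 edges, delete both glued faces → V=31, E=66, F=37.
Check: V − E + F = 31 − 66 + 37 = 2.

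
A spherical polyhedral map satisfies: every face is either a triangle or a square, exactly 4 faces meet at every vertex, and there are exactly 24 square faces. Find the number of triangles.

Let x be the number of triangles; then F = 24 + x.
Edge–face incidences: 2E = 4·24 + 3·x = 96 + 3x.
Every vertex has degree 4, so 4V = 2E.
Euler: V − E + F = 2 ⇒ (2E)/4 − E + (24 + x) = 2.
Multiply by 8: 2·(2E) − 4·(2E) + 8·(24 + x) = 16, i.e. 192 + 8x − 2·(96 + 3x) = 16.
Collecting terms: 2x = 16, so x = 8.
Then 2E = 96 + 3·8 = 120, so E = 60, V = 2E/4 = 30, F = 24 + 8 = 32.

8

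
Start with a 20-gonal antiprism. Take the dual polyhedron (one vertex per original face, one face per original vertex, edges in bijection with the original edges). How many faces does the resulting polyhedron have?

The base solid has V = 40, E = 80, F = 42.
The dual swaps V and F and preserves E: V′ = F = 42, E′ = E = 80, F′ = V = 40.

40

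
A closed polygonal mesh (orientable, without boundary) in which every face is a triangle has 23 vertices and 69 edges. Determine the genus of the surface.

1

Every face is a triangle and each edge borders two faces, so 3F = 2·69, giving F = 46.
χ = V − E + F = 23 − 69 + 46 = 0.
For a closed orientable surface χ = 2 − 2g, so g = (2 − (0))/2 = 1.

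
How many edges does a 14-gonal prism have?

A prism on an n-gon has two n-gon bases and n rectangular sides: V = 2·14 = 28, E = 3·14 = 42, F = 14 + 2 = 16.
Check: V − E + F = 28 − 42 + 16 = 2.

42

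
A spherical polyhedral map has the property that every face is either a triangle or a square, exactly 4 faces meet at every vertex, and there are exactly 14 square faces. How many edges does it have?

40

Let x be the number of triangles; then F = 14 + x.
Edge–face incidences: 2E = 4·14 + 3·x = 56 + 3x.
Every vertex has degree 4, so 4V = 2E.
Euler: V − E + F = 2 ⇒ (2E)/4 − E + (14 + x) = 2.
Multiply by 8: 2·(2E) − 4·(2E) + 8·(14 + x) = 16, i.e. 112 + 8x − 2·(56 + 3x) = 16.
Collecting terms: 2x = 16, so x = 8.
Then 2E = 56 + 3·8 = 80, so E = 40, V = 2E/4 = 20, F = 14 + 8 = 22.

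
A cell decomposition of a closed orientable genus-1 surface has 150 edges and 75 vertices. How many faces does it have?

For a closed orientable surface of genus 1, χ = 2 − 2·1 = 0.
F = 0 − V + E = 0 − 75 + 150 = 75.

75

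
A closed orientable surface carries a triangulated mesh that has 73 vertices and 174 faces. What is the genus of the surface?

Every face is a triangle, so 2E = 3·174 = 522, giving E = 261.
χ = V − E + F = 73 − 261 + 174 = -14.
For a closed orientable surface χ = 2 − 2g, so g = (2 − (-14))/2 = 8.

8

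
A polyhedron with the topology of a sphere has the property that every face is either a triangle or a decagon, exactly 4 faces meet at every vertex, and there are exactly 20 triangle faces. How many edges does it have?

Let x be the number of decagons; then F = 20 + x.
Edge–face incidences: 2E = 3·20 + 10·x = 60 + 10x.
Every vertex has degree 4, so 4V = 2E.
Euler: V − E + F = 2 ⇒ (2E)/4 − E + (20 + x) = 2.
Multiply by 8: 2·(2E) − 4·(2E) + 8·(20 + x) = 16, i.e. 160 + 8x − 2·(60 + 10x) = 16.
Collecting terms: −12x + 40 = 16, so −12x = −24, so x = 2.
Then 2E = 60 + 10·2 = 80, so E = 40, V = 2E/4 = 20, F = 20 + 2 = 22.

40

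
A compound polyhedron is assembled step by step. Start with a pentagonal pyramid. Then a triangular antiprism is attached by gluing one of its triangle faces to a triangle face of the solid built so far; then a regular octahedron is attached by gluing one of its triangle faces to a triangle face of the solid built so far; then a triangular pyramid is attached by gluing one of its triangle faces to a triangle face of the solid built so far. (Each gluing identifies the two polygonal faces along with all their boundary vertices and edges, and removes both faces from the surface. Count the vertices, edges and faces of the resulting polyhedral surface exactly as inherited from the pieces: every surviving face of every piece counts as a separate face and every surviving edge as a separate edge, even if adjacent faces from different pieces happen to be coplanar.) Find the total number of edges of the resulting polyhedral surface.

A pentagonal pyramid: V=6, E=10, F=6.
Attach a triangular antiprism (V=6, E=12, F=8) along a 3-gon: merge 3 vertices and 3 edges, delete both glued faces → V=9, E=19, F=12.
Attach a regular octahedron (V=6, E=12, F=8) along a 3-gon: merge 3 vertices and 3 edges, delete both glued faces → V=12, E=28, F=18.
Attach a triangular pyramid (V=4, E=6, F=4) along a 3-gon: merge 3 vertices and 3 edges, delete both glued faces → V=13, E=31, F=20.
Check: V − E + F = 13 − 31 + 20 = 2.

31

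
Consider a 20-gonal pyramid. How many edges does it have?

40

A pyramid on an n-gon base has one n-gon and n triangles: V = 20 + 1 = 21, E = 2·20 = 40, F = 20 + 1 = 21.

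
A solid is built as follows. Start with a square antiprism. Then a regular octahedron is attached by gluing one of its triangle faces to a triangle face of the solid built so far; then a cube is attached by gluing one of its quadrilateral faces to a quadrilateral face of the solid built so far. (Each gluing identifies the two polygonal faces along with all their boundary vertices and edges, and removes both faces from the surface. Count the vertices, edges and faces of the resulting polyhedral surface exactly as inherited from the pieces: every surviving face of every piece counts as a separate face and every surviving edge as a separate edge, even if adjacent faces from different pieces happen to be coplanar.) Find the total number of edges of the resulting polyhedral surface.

A square antiprism: V=8, E=16, F=10.
Attach a regular octahedron (V=6, E=12, F=8) along a 3-gon: merge 3 vertices and 3 edges, delete both glued faces → V=11, E=25, F=16.
Attach a cube (V=8, E=12, F=6) along a 4-gon: merge 4 vertices and 4 edges, delete both glued faces → V=15, E=33, F=20.
Check: V − E + F = 15 − 33 + 20 = 2.

33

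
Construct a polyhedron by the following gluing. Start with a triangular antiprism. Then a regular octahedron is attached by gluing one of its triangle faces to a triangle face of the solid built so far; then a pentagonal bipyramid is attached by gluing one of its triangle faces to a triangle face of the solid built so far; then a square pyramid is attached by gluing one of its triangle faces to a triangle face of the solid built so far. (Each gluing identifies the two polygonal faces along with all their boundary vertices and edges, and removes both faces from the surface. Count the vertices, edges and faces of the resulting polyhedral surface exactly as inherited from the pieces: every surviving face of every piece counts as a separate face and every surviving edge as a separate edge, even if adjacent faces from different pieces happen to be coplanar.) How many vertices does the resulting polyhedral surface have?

A triangular antiprism: V=6, E=12, F=8.
Attach a regular octahedron (V=6, E=12, F=8) along a 3-gon: merge 3 vertices and 3 edges, delete both glued faces → V=9, E=21, F=14.
Attach a pentagonal bipyramid (V=7, E=15, F=10) along a 3-gon: merge 3 vertices and 3 edges, delete both glued faces → V=13, E=33, F=22.
Attach a square pyramid (V=5, E=8, F=5) along a 3-gon: merge 3 vertices and 3 edges, delete both glued faces → V=15, E=38, F=25.
Check: V − E + F = 15 − 38 + 25 = 2.

15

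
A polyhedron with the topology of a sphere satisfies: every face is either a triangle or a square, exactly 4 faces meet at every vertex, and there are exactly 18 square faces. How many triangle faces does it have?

8

Let x be the number of triangles; then F = 18 + x.
Edge–face incidences: 2E = 4·18 + 3·x = 72 + 3x.
Every vertex has degree 4, so 4V = 2E.
Euler: V − E + F = 2 ⇒ (2E)/4 − E + (18 + x) = 2.
Multiply by 8: 2·(2E) − 4·(2E) + 8·(18 + x) = 16, i.e. 144 + 8x − 2·(72 + 3x) = 16.
Collecting terms: 2x = 16, so x = 8.
Then 2E = 72 + 3·8 = 96, so E = 48, V = 2E/4 = 24, F = 18 + 8 = 26.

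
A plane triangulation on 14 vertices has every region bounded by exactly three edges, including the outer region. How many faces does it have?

24

In a plane triangulation 3F = 2E and V − E + F = 2, so F = 2V − 4 = 2·14 − 4 = 24.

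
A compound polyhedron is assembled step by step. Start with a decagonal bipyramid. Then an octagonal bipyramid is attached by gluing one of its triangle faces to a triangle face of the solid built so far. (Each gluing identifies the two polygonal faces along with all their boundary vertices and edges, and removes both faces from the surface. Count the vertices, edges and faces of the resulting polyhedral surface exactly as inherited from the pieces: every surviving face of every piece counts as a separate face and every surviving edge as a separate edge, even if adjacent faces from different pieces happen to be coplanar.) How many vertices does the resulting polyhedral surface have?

A decagonal bipyramid: V=12, E=30, F=20.
Attach an octagonal bipyramid (V=10, E=24, F=16) along a 3-gon: merge 3 vertices and 3 edges, delete both glued faces → V=19, E=51, F=34.
Check: V − E + F = 19 − 51 + 34 = 2.

19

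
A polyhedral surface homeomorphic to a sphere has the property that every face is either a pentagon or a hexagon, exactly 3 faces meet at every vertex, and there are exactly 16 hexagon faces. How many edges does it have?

Let x be the number of pentagons; then F = 16 + x.
Edge–face incidences: 2E = 6·16 + 5·x = 96 + 5x.
Every vertex has degree 3, so 3V = 2E.
Euler: V − E + F = 2 ⇒ (2E)/3 − E + (16 + x) = 2.
Multiply by 6: 2·(2E) − 3·(2E) + 6·(16 + x) = 12, i.e. 96 + 6x − (96 + 5x) = 12.
Collecting terms: x = 12.
Then 2E = 96 + 5·12 = 156, so E = 78, V = 2E/3 = 52, F = 16 + 12 = 28.

78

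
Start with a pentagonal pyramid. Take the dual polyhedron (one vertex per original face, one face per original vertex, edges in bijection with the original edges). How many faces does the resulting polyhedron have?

The base solid has V = 6, E = 10, F = 6.
The dual swaps V and F and preserves E: V′ = F = 6, E′ = E = 10, F′ = V = 6.

6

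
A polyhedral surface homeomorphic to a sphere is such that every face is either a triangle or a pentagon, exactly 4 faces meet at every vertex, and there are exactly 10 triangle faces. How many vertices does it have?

Let x be the number of pentagons; then F = 10 + x.
Edge–face incidences: 2E = 3·10 + 5·x = 30 + 5x.
Every vertex has degree 4, so 4V = 2E.
Euler: V − E + F = 2 ⇒ (2E)/4 − E + (10 + x) = 2.
Multiply by 8: 2·(2E) − 4·(2E) + 8·(10 + x) = 16, i.e. 80 + 8x − 2·(30 + 5x) = 16.
Collecting terms: −2x + 20 = 16, so −2x = −4, so x = 2.
Then 2E = 30 + 5·2 = 40, so E = 20, V = 2E/4 = 10, F = 10 + 2 = 12.

10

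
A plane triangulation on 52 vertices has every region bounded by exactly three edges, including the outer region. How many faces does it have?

100

In a plane triangulation 3F = 2E and V − E + F = 2, so F = 2V − 4 = 2·52 − 4 = 100.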